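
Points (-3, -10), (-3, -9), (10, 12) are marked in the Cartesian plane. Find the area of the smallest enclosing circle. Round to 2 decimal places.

512.87

Call the three points A, B, C in the order given.
Side lengths²: AB² = 1, AC² = 653, BC² = 610.
Since AC² = 653 ≥ 610 + 1 = 611, the angle opposite AC is not acute, so the smallest enclosing circle has AC as diameter.
Centre = midpoint of AC = (3.5, 1), r² = 653/4 = 163.25.
Area = π·r² = π·163.25 ≈ 512.87.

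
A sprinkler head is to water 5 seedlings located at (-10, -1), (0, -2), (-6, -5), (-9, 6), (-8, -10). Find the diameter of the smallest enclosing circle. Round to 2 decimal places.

16.06

The minimum enclosing circle of a finite set is fixed by two of the points (as a diameter) or three (as a circumcircle).
The minimum enclosing circle is determined by three boundary points: (0, -2), (-9, 6), (-8, -10).
Their circumcentre is (-273/34, -67/34) with r² = 37265/578.
The farthest remaining point (-6, -5) is at distance² 7685/578 ≤ 37265/578.
Diameter = 2r = 2√(37265/578) ≈ 16.06.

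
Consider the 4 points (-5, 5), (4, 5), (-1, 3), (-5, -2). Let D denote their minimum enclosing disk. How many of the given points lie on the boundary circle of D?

3

A smallest enclosing disk is always determined by at most three of the input points on its boundary.
The farthest pair is (4, 5)–(-5, -2) with squared distance 130. The circle on this segment as diameter has centre (-0.5, 1.5) and r² = 130/4 = 32.5.
Check (-5, 5): distance² to centre = 32.5 ≤ 32.5, so it lies inside.
All remaining points lie in this disk, and no smaller disk contains both endpoints, so this is the minimum enclosing circle.
The points at distance exactly r from the centre are (-5, 5), (4, 5), (-5, -2) — 3 points.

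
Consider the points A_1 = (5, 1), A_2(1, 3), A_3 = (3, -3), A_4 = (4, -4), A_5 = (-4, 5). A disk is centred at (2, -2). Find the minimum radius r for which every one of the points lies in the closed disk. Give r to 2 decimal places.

The required radius is the distance from (2, -2) to the farthest point.
Squared distances: 18, 26, 2, 8, 85.
Maximum is 85, attained at A_5.
r = √85 ≈ 9.22.

9.22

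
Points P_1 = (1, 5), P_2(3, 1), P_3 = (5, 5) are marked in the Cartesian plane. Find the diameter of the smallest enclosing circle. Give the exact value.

Side lengths²: P_1P_2² = 20, P_1P_3² = 16, P_2P_3² = 20.
Since P_2P_3² = 20 < 20 + 16 = 36, the triangle is acute, so the smallest enclosing circle is the circumcircle.
Circumcentre = (3, 3.5), r² = 6.25.
Diameter = 2r = 2√(6.25) = 5.

5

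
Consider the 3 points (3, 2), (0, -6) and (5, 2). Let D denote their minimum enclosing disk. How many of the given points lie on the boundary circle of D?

Call the three points A, B, C in the order given.
Side lengths²: AB² = 73, AC² = 4, BC² = 89.
Since BC² = 89 ≥ 73 + 4 = 77, the angle opposite BC is not acute, so the smallest enclosing circle has BC as diameter.
Centre = midpoint of BC = (2.5, -2), r² = 89/4 = 22.25.
The points at distance exactly r from the centre are (0, -6), (5, 2) — 2 points.

2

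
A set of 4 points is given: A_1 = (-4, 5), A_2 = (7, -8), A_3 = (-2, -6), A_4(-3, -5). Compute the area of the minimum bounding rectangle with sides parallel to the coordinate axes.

143

x ranges over [-4, 7], width 11.
y ranges over [-8, 5], height 13.
Area = 11 × 13 = 143.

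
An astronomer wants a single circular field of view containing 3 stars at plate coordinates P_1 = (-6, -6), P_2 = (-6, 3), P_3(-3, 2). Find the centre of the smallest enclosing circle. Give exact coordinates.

(-35/6, -1.5)

Side lengths²: P_1P_2² = 81, P_1P_3² = 73, P_2P_3² = 10.
Since P_1P_2² = 81 < 73 + 10 = 83, the triangle is acute, so the smallest enclosing circle is the circumcircle.
Circumcentre = (-35/6, -1.5), r² = 365/18.
Centre = (-35/6, -1.5).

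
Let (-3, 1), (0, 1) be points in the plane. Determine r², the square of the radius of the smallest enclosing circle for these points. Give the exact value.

2.25

The smallest circle enclosing two points has them as diameter endpoints.
Centre = midpoint = (-1.5, 1); r² = |(-3, 1)−(0, 1)|²/4 = 9/4 = 2.25.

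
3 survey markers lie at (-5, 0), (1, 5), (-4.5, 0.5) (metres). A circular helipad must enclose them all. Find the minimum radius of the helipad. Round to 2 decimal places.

Call the three points A, B, C in the order given.
Side lengths²: AB² = 61, AC² = 0.5, BC² = 50.5.
Since AB² = 61 ≥ 50.5 + 0.5 = 51, the angle opposite AB is not acute, so the smallest enclosing circle has AB as diameter.
Centre = midpoint of AB = (-2, 2.5), r² = 61/4 = 15.25.
r = √(15.25) ≈ 3.91.

3.91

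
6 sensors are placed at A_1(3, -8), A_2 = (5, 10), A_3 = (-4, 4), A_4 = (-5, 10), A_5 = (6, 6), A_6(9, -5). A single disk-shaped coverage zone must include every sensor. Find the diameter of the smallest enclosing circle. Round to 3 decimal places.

By Welzl's lemma the MEC is supported by two points (diametrically opposite) or three points (on a circumcircle).
The minimum enclosing circle is determined by three boundary points: A_1, A_4, A_6.
Their circumcentre is (73/44, 24/11) with r² = 204185/1936.
The farthest remaining point A_2 is at distance² 139945/1936 ≤ 204185/1936.
Diameter = 2r = 2√(204185/1936) ≈ 20.539.

20.539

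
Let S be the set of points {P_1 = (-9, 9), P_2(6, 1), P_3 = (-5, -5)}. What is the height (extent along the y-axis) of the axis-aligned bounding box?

max y = 9, min y = -5, so height = 14.

14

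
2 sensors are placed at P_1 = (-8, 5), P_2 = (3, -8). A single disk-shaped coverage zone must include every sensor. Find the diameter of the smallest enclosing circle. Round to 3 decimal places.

The smallest circle enclosing two points has them as diameter endpoints.
Centre = midpoint = (-2.5, -1.5); r² = |P_1P_2|²/4 = 290/4 = 72.5.
Diameter = 2r = 2√(72.5) ≈ 17.029.

17.029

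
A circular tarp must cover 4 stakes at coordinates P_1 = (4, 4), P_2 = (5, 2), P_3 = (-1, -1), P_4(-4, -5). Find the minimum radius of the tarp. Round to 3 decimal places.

A smallest enclosing disk is always determined by at most three of the input points on its boundary.
The farthest pair is P_1–P_4 with squared distance 145. The circle on this segment as diameter has centre (0, -0.5) and r² = 145/4 = 36.25.
Check P_2: distance² to centre = 31.25 ≤ 36.25, so it lies inside.
All remaining points lie in this disk, and no smaller disk contains both endpoints, so this is the minimum enclosing circle.
r = √(36.25) ≈ 6.021.

6.021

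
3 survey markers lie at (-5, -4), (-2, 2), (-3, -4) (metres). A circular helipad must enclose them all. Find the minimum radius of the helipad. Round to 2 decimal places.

3.35

Call the three points A, B, C in the order given.
Side lengths²: AB² = 45, AC² = 4, BC² = 37.
Since AB² = 45 ≥ 37 + 4 = 41, the angle opposite AB is not acute, so the smallest enclosing circle has AB as diameter.
Centre = midpoint of AB = (-3.5, -1), r² = 45/4 = 11.25.
r = √(11.25) ≈ 3.35.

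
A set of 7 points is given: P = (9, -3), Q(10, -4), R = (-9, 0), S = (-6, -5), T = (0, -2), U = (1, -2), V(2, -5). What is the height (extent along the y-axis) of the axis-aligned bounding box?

5

max y = 0, min y = -5, so height = 5.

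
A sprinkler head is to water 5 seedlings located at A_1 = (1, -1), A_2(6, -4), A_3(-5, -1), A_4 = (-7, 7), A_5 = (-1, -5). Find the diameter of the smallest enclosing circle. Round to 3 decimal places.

The farthest pair is A_2–A_4 with squared distance 290. The circle on this segment as diameter has centre (-0.5, 1.5) and r² = 290/4 = 72.5.
Check A_1: distance² to centre = 8.5 ≤ 72.5, so it lies inside.
All remaining points lie in this disk, and no smaller disk contains both endpoints, so this is the minimum enclosing circle.
Diameter = 2r = 2√(72.5) ≈ 17.029.

17.029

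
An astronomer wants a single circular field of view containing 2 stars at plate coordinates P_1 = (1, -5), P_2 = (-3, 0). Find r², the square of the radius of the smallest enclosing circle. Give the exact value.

The smallest circle enclosing two points has them as diameter endpoints.
Centre = midpoint = (-1, -2.5); r² = |P_1P_2|²/4 = 41/4 = 10.25.

10.25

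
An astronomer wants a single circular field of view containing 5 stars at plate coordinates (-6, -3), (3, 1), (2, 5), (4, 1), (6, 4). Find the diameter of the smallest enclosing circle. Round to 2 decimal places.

A smallest enclosing disk is always determined by at most three of the input points on its boundary.
The farthest pair is (-6, -3)–(6, 4) with squared distance 193. The circle on this segment as diameter has centre (0, 0.5) and r² = 193/4 = 48.25.
Check (3, 1): distance² to centre = 9.25 ≤ 48.25, so it lies inside.
All remaining points lie in this disk, and no smaller disk contains both endpoints, so this is the minimum enclosing circle.
Diameter = 2r = 2√(48.25) ≈ 13.89.

13.89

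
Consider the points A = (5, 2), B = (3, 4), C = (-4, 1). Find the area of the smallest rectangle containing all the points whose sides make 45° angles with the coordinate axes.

40

In coordinates u = x + y, v = x − y the rectangle is axis-aligned; the map (x,y)→(u,v) scales areas by 2.
u-values: 7, 7, -3; range = 7 − (-3) = 10.
v-values: 3, -1, -5; range = 3 − (-5) = 8.
Area = (10 × 8) / 2 = 40.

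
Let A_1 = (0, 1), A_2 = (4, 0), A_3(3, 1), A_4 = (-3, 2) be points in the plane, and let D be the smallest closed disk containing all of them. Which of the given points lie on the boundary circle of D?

The minimum enclosing circle of a finite set is fixed by two of the points (as a diameter) or three (as a circumcircle).
The farthest pair is A_2–A_4 with squared distance 53. The circle on this segment as diameter has centre (0.5, 1) and r² = 53/4 = 13.25.
Check A_1: distance² to centre = 0.25 ≤ 13.25, so it lies inside.
All remaining points lie in this disk, and no smaller disk contains both endpoints, so this is the minimum enclosing circle.
The points at distance exactly r from the centre are A_2, A_4 — 2 points.

A_2, A_4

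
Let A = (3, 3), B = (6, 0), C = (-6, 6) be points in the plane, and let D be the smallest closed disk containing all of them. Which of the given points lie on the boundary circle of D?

Side lengths²: AB² = 18, AC² = 90, BC² = 180.
Since BC² = 180 ≥ 90 + 18 = 108, the angle opposite BC is not acute, so the smallest enclosing circle has BC as diameter.
Centre = midpoint of BC = (0, 3), r² = 180/4 = 45.
The points at distance exactly r from the centre are B, C — 2 points.

B, C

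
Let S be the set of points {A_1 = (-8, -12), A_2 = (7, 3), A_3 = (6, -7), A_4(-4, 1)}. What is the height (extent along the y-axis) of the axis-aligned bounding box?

15

max y = 3, min y = -12, so height = 15.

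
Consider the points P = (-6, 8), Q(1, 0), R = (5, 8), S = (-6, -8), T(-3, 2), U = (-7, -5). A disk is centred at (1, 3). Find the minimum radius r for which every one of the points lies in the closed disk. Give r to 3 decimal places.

The required radius is the distance from (1, 3) to the farthest point.
Squared distances: 74, 9, 41, 170, 17, 128.
Maximum is 170, attained at S.
r = √170 ≈ 13.038.

13.038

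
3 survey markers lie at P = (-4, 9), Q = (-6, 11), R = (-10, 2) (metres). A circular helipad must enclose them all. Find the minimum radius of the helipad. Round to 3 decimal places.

4.924

Side lengths²: PQ² = 8, PR² = 85, QR² = 97.
Since QR² = 97 ≥ 85 + 8 = 93, the angle opposite QR is not acute, so the smallest enclosing circle has QR as diameter.
Centre = midpoint of QR = (-8, 6.5), r² = 97/4 = 24.25.
r = √(24.25) ≈ 4.924.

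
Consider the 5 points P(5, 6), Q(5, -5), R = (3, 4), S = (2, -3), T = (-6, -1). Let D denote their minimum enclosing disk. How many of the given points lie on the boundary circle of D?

The minimum enclosing circle of a finite set is fixed by two of the points (as a diameter) or three (as a circumcircle).
The minimum enclosing circle is determined by three boundary points: P, Q, T.
Their circumcentre is (17/22, 0.5) with r² = 11645/242.
The farthest remaining point R is at distance² 4165/242 ≤ 11645/242.
The points at distance exactly r from the centre are P, Q, T — 3 points.

3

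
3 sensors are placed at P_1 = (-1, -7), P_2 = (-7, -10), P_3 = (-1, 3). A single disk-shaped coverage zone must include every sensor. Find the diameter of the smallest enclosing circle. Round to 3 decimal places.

Side lengths²: P_1P_2² = 45, P_1P_3² = 100, P_2P_3² = 205.
Since P_2P_3² = 205 ≥ 100 + 45 = 145, the angle opposite P_2P_3 is not acute, so the smallest enclosing circle has P_2P_3 as diameter.
Centre = midpoint of P_2P_3 = (-4, -3.5), r² = 205/4 = 51.25.
Diameter = 2r = 2√(51.25) ≈ 14.318.

14.318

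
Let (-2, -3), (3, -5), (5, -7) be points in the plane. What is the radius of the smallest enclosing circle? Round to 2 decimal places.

Call the three points A, B, C in the order given.
Side lengths²: AB² = 29, AC² = 65, BC² = 8.
Since AC² = 65 ≥ 29 + 8 = 37, the angle opposite AC is not acute, so the smallest enclosing circle has AC as diameter.
Centre = midpoint of AC = (1.5, -5), r² = 65/4 = 16.25.
r = √(16.25) ≈ 4.03.

4.03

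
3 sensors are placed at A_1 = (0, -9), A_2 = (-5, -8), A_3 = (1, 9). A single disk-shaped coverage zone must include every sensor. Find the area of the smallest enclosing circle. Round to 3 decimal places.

Side lengths²: A_1A_2² = 26, A_1A_3² = 325, A_2A_3² = 325.
Since A_2A_3² = 325 < 325 + 26 = 351, the triangle is acute, so the smallest enclosing circle is the circumcircle.
Circumcentre = (-11/14, 1/14), r² = 8125/98.
Area = π·r² = π·8125/98 ≈ 260.464.

260.464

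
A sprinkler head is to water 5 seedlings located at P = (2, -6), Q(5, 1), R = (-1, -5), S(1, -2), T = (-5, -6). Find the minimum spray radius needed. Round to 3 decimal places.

6.103

By Welzl's lemma the MEC is supported by two points (diametrically opposite) or three points (on a circumcircle).
The farthest pair is Q–T with squared distance 149. The circle on this segment as diameter has centre (0, -2.5) and r² = 149/4 = 37.25.
Check P: distance² to centre = 16.25 ≤ 37.25, so it lies inside.
All remaining points lie in this disk, and no smaller disk contains both endpoints, so this is the minimum enclosing circle.
r = √(37.25) ≈ 6.103.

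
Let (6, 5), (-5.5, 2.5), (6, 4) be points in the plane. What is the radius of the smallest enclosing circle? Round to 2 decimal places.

Call the three points A, B, C in the order given.
Side lengths²: AB² = 138.5, AC² = 1, BC² = 134.5.
Since AB² = 138.5 ≥ 134.5 + 1 = 135.5, the angle opposite AB is not acute, so the smallest enclosing circle has AB as diameter.
Centre = midpoint of AB = (0.25, 3.75), r² = 138.5/4 = 34.625.
r = √(34.625) ≈ 5.88.

5.88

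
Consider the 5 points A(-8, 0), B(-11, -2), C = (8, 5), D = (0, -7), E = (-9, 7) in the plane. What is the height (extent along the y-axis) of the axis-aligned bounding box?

max y = 7, min y = -7, so height = 14.

14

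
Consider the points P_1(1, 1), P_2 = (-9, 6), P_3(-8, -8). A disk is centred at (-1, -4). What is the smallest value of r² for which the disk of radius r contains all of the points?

The required radius is the distance from (-1, -4) to the farthest point.
Squared distances: 29, 164, 65.
Maximum is 164, attained at P_2.

164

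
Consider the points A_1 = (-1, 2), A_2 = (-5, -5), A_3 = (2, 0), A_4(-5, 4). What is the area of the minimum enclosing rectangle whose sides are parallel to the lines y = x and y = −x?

In coordinates u = x + y, v = x − y the rectangle is axis-aligned; the map (x,y)→(u,v) scales areas by 2.
u-values: 1, -10, 2, -1; range = 2 − (-10) = 12.
v-values: -3, 0, 2, -9; range = 2 − (-9) = 11.
Area = (12 × 11) / 2 = 66.

66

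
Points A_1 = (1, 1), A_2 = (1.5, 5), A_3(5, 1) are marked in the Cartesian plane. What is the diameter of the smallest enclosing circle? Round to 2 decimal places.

Side lengths²: A_1A_2² = 16.25, A_1A_3² = 16, A_2A_3² = 28.25.
Since A_2A_3² = 28.25 < 16.25 + 16 = 32.25, the triangle is acute, so the smallest enclosing circle is the circumcircle.
Circumcentre = (3, 2.78125), r² = 7.1728515625.
Diameter = 2r = 2√(7.1728515625) ≈ 5.36.

5.36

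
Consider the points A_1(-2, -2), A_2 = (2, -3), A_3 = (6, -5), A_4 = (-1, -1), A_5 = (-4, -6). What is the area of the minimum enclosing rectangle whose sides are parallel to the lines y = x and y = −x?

60.5

In coordinates u = x + y, v = x − y the rectangle is axis-aligned; the map (x,y)→(u,v) scales areas by 2.
u-values: -4, -1, 1, -2, -10; range = 1 − (-10) = 11.
v-values: 0, 5, 11, 0, 2; range = 11 − 0 = 11.
Area = (11 × 11) / 2 = 60.5.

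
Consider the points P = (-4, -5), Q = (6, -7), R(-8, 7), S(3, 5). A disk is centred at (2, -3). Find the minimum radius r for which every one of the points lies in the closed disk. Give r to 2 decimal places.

The required radius is the distance from (2, -3) to the farthest point.
Squared distances: 40, 32, 200, 65.
Maximum is 200, attained at R.
r = √200 ≈ 14.14.

14.14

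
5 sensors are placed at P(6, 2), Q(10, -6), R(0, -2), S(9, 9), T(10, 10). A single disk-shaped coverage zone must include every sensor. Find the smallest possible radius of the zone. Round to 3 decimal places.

By Welzl's lemma the MEC is supported by two points (diametrically opposite) or three points (on a circumcircle).
The minimum enclosing circle is determined by three boundary points: Q, R, T.
Their circumcentre is (7.4, 2) with r² = 70.76.
The farthest remaining point S is at distance² 51.56 ≤ 70.76.
r = √(70.76) ≈ 8.412.

8.412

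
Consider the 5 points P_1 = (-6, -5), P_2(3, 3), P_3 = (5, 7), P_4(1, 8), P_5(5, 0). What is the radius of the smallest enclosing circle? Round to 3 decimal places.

8.139

The farthest pair is P_1–P_3 with squared distance 265. The circle on this segment as diameter has centre (-0.5, 1) and r² = 265/4 = 66.25.
Check P_2: distance² to centre = 16.25 ≤ 66.25, so it lies inside.
All remaining points lie in this disk, and no smaller disk contains both endpoints, so this is the minimum enclosing circle.
r = √(66.25) ≈ 8.139.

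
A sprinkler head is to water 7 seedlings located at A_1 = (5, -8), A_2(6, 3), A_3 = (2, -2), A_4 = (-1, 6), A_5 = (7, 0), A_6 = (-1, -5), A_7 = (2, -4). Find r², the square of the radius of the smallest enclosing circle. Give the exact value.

58

The minimum enclosing circle of a finite set is fixed by two of the points (as a diameter) or three (as a circumcircle).
The farthest pair is A_1–A_4 with squared distance 232. The circle on this segment as diameter has centre (2, -1) and r² = 232/4 = 58.
Check A_2: distance² to centre = 32 ≤ 58, so it lies inside.
All remaining points lie in this disk, and no smaller disk contains both endpoints, so this is the minimum enclosing circle.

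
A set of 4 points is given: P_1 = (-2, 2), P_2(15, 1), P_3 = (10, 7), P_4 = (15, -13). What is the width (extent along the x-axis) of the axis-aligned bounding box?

17

max x = 15, min x = -2, so width = 17.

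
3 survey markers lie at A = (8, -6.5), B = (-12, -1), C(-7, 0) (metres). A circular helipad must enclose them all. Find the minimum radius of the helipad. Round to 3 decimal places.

Side lengths²: AB² = 430.25, AC² = 267.25, BC² = 26.
Since AB² = 430.25 ≥ 267.25 + 26 = 293.25, the angle opposite AB is not acute, so the smallest enclosing circle has AB as diameter.
Centre = midpoint of AB = (-2, -3.75), r² = 430.25/4 = 107.5625.
r = √(107.5625) ≈ 10.371.

10.371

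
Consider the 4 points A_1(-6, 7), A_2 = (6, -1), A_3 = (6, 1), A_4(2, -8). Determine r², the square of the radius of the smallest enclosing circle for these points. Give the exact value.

A smallest enclosing disk is always determined by at most three of the input points on its boundary.
The farthest pair is A_1–A_4 with squared distance 289. The circle on this segment as diameter has centre (-2, -0.5) and r² = 289/4 = 72.25.
Check A_2: distance² to centre = 64.25 ≤ 72.25, so it lies inside.
All remaining points lie in this disk, and no smaller disk contains both endpoints, so this is the minimum enclosing circle.

72.25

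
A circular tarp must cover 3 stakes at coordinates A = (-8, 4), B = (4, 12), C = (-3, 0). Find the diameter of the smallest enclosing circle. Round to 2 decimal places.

14.58

Side lengths²: AB² = 208, AC² = 41, BC² = 193.
Since AB² = 208 < 193 + 41 = 234, the triangle is acute, so the smallest enclosing circle is the circumcircle.
Circumcentre = (-31/22, 313/44), r² = 102869/1936.
Diameter = 2r = 2√(102869/1936) ≈ 14.58.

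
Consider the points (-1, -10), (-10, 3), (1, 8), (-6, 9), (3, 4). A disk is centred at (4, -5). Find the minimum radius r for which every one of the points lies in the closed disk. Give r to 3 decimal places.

17.205

The required radius is the distance from (4, -5) to the farthest point.
Squared distances: 50, 260, 178, 296, 82.
Maximum is 296, attained at (-6, 9).
r = √296 ≈ 17.205.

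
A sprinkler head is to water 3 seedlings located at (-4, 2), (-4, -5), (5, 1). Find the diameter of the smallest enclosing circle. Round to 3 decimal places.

10.883

Call the three points A, B, C in the order given.
Side lengths²: AB² = 49, AC² = 82, BC² = 117.
Since BC² = 117 < 82 + 49 = 131, the triangle is acute, so the smallest enclosing circle is the circumcircle.
Circumcentre = (1/6, -1.5), r² = 533/18.
Diameter = 2r = 2√(533/18) ≈ 10.883.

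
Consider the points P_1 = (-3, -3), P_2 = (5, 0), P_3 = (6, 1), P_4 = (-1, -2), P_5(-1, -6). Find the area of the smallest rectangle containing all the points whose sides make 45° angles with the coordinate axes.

In coordinates u = x + y, v = x − y the rectangle is axis-aligned; the map (x,y)→(u,v) scales areas by 2.
u-values: -6, 5, 7, -3, -7; range = 7 − (-7) = 14.
v-values: 0, 5, 5, 1, 5; range = 5 − 0 = 5.
Area = (14 × 5) / 2 = 35.

35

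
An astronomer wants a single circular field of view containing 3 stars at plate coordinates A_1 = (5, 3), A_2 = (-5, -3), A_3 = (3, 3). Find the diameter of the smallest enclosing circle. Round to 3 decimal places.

Side lengths²: A_1A_2² = 136, A_1A_3² = 4, A_2A_3² = 100.
Since A_1A_2² = 136 ≥ 100 + 4 = 104, the angle opposite A_1A_2 is not acute, so the smallest enclosing circle has A_1A_2 as diameter.
Centre = midpoint of A_1A_2 = (0, 0), r² = 136/4 = 34.
Diameter = 2r = 2√34 ≈ 11.662.

11.662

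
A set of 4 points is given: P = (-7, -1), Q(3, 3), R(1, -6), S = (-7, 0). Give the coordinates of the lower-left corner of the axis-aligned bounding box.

x-range [-7, 3], y-range [-6, 3].
The lower-left corner is (-7, -6).

(-7, -6)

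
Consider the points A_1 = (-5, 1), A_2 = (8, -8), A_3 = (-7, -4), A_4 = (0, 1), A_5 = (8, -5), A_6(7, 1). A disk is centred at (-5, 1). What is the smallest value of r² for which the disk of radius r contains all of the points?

250

The required radius is the distance from (-5, 1) to the farthest point.
Squared distances: 0, 250, 29, 25, 205, 144.
Maximum is 250, attained at A_2.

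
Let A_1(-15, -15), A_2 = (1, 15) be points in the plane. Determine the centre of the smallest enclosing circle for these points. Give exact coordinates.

The smallest circle enclosing two points has them as diameter endpoints.
Centre = midpoint = (-7, 0); r² = |A_1A_2|²/4 = 1156/4 = 289.
Centre = (-7, 0).

(-7, 0)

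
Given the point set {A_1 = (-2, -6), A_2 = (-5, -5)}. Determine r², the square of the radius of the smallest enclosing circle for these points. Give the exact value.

The smallest circle enclosing two points has them as diameter endpoints.
Centre = midpoint = (-3.5, -5.5); r² = |A_1A_2|²/4 = 10/4 = 2.5.

2.5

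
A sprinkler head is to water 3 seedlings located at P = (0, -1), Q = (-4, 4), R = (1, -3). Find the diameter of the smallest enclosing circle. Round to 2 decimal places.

8.60

Side lengths²: PQ² = 41, PR² = 5, QR² = 74.
Since QR² = 74 ≥ 41 + 5 = 46, the angle opposite QR is not acute, so the smallest enclosing circle has QR as diameter.
Centre = midpoint of QR = (-1.5, 0.5), r² = 74/4 = 18.5.
Diameter = 2r = 2√(18.5) ≈ 8.60.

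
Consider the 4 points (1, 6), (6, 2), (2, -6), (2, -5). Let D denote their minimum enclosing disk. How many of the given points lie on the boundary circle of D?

2

By Welzl's lemma the MEC is supported by two points (diametrically opposite) or three points (on a circumcircle).
The farthest pair is (1, 6)–(2, -6) with squared distance 145. The circle on this segment as diameter has centre (1.5, 0) and r² = 145/4 = 36.25.
Check (6, 2): distance² to centre = 24.25 ≤ 36.25, so it lies inside.
All remaining points lie in this disk, and no smaller disk contains both endpoints, so this is the minimum enclosing circle.
The points at distance exactly r from the centre are (1, 6), (2, -6) — 2 points.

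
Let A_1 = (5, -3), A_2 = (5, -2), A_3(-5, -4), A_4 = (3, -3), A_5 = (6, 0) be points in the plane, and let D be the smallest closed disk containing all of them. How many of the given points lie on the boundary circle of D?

2

By Welzl's lemma the MEC is supported by two points (diametrically opposite) or three points (on a circumcircle).
The farthest pair is A_3–A_5 with squared distance 137. The circle on this segment as diameter has centre (0.5, -2) and r² = 137/4 = 34.25.
Check A_1: distance² to centre = 21.25 ≤ 34.25, so it lies inside.
All remaining points lie in this disk, and no smaller disk contains both endpoints, so this is the minimum enclosing circle.
The points at distance exactly r from the centre are A_3, A_5 — 2 points.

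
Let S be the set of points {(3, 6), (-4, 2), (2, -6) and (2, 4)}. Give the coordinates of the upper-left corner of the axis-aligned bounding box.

(-4, 6)

x-range [-4, 3], y-range [-6, 6].
The upper-left corner is (-4, 6).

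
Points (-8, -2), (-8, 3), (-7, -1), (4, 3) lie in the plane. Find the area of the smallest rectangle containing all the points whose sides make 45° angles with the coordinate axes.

102

In coordinates u = x + y, v = x − y the rectangle is axis-aligned; the map (x,y)→(u,v) scales areas by 2.
u-values: -10, -5, -8, 7; range = 7 − (-10) = 17.
v-values: -6, -11, -6, 1; range = 1 − (-11) = 12.
Area = (17 × 12) / 2 = 102.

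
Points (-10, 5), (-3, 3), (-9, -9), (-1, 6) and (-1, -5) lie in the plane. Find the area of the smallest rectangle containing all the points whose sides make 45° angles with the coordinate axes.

218.5

In coordinates u = x + y, v = x − y the rectangle is axis-aligned; the map (x,y)→(u,v) scales areas by 2.
u-values: -5, 0, -18, 5, -6; range = 5 − (-18) = 23.
v-values: -15, -6, 0, -7, 4; range = 4 − (-15) = 19.
Area = (23 × 19) / 2 = 218.5.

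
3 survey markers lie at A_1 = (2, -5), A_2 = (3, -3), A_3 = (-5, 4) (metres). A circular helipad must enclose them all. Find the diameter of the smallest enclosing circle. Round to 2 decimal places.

11.40

Side lengths²: A_1A_2² = 5, A_1A_3² = 130, A_2A_3² = 113.
Since A_1A_3² = 130 ≥ 113 + 5 = 118, the angle opposite A_1A_3 is not acute, so the smallest enclosing circle has A_1A_3 as diameter.
Centre = midpoint of A_1A_3 = (-1.5, -0.5), r² = 130/4 = 32.5.
Diameter = 2r = 2√(32.5) ≈ 11.40.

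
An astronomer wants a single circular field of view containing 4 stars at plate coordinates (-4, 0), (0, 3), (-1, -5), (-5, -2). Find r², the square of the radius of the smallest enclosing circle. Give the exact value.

1625/98

The minimum enclosing circle of a finite set is fixed by two of the points (as a diameter) or three (as a circumcircle).
The minimum enclosing circle is determined by three boundary points: (0, 3), (-1, -5), (-5, -2).
Their circumcentre is (-15/14, -13/14) with r² = 1625/98.
The farthest remaining point (-4, 0) is at distance² 925/98 ≤ 1625/98.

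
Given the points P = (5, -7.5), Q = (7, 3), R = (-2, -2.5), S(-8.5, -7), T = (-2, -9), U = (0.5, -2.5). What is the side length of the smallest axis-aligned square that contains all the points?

15.5

The bounding box has width 15.5 and height 12.
An axis-aligned square enclosing the set must have side ≥ max(width, height).
So the minimum side is max(15.5, 12) = 15.5.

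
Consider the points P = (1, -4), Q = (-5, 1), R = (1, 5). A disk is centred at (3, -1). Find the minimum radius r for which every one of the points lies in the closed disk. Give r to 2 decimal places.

8.25

The required radius is the distance from (3, -1) to the farthest point.
Squared distances: 13, 68, 40.
Maximum is 68, attained at Q.
r = √68 ≈ 8.25.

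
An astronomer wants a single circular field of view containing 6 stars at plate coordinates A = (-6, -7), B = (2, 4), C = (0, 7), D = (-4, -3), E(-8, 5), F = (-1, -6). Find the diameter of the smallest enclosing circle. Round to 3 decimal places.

By Welzl's lemma the MEC is supported by two points (diametrically opposite) or three points (on a circumcircle).
The farthest pair is A–C with squared distance 232. The circle on this segment as diameter has centre (-3, 0) and r² = 232/4 = 58.
Check B: distance² to centre = 41 ≤ 58, so it lies inside.
All remaining points lie in this disk, and no smaller disk contains both endpoints, so this is the minimum enclosing circle.
Diameter = 2r = 2√58 ≈ 15.232.

15.232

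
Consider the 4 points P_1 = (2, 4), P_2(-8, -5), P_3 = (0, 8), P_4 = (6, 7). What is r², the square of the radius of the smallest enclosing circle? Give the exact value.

The farthest pair is P_2–P_4 with squared distance 340. The circle on this segment as diameter has centre (-1, 1) and r² = 340/4 = 85.
Check P_1: distance² to centre = 18 ≤ 85, so it lies inside.
All remaining points lie in this disk, and no smaller disk contains both endpoints, so this is the minimum enclosing circle.

85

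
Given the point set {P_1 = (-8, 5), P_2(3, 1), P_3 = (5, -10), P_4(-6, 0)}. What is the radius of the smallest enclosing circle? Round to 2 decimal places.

By Welzl's lemma the MEC is supported by two points (diametrically opposite) or three points (on a circumcircle).
The farthest pair is P_1–P_3 with squared distance 394. The circle on this segment as diameter has centre (-1.5, -2.5) and r² = 394/4 = 98.5.
Check P_2: distance² to centre = 32.5 ≤ 98.5, so it lies inside.
All remaining points lie in this disk, and no smaller disk contains both endpoints, so this is the minimum enclosing circle.
r = √(98.5) ≈ 9.92.

9.92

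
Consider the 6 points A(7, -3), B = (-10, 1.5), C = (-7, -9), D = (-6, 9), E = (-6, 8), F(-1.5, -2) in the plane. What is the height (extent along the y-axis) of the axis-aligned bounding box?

max y = 9, min y = -9, so height = 18.

18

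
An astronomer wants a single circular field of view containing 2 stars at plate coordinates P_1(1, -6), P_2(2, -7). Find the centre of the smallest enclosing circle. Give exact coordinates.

The smallest circle enclosing two points has them as diameter endpoints.
Centre = midpoint = (1.5, -6.5); r² = |P_1P_2|²/4 = 2/4 = 0.5.
Centre = (1.5, -6.5).

(1.5, -6.5)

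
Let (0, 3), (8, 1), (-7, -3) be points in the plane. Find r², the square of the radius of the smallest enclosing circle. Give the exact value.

Call the three points A, B, C in the order given.
Side lengths²: AB² = 68, AC² = 85, BC² = 241.
Since BC² = 241 ≥ 85 + 68 = 153, the angle opposite BC is not acute, so the smallest enclosing circle has BC as diameter.
Centre = midpoint of BC = (0.5, -1), r² = 241/4 = 60.25.

60.25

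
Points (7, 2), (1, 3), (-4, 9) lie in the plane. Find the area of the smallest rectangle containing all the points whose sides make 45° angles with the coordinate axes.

45

In coordinates u = x + y, v = x − y the rectangle is axis-aligned; the map (x,y)→(u,v) scales areas by 2.
u-values: 9, 4, 5; range = 9 − 4 = 5.
v-values: 5, -2, -13; range = 5 − (-13) = 18.
Area = (5 × 18) / 2 = 45.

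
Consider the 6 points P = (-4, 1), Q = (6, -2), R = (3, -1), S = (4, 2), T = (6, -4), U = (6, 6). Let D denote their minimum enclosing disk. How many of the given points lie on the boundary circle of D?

3

The minimum enclosing circle is determined by three boundary points: P, T, U.
Their circumcentre is (2.25, 1) with r² = 39.0625.
The farthest remaining point Q is at distance² 23.0625 ≤ 39.0625.
The points at distance exactly r from the centre are P, T, U — 3 points.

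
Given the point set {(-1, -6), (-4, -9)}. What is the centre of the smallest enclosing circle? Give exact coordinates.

(-2.5, -7.5)

The smallest circle enclosing two points has them as diameter endpoints.
Centre = midpoint = (-2.5, -7.5); r² = |(-1, -6)−(-4, -9)|²/4 = 18/4 = 4.5.
Centre = (-2.5, -7.5).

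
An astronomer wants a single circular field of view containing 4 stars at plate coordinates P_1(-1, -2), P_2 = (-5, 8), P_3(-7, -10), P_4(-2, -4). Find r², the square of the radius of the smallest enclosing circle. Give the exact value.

82

A smallest enclosing disk is always determined by at most three of the input points on its boundary.
The farthest pair is P_2–P_3 with squared distance 328. The circle on this segment as diameter has centre (-6, -1) and r² = 328/4 = 82.
Check P_1: distance² to centre = 26 ≤ 82, so it lies inside.
All remaining points lie in this disk, and no smaller disk contains both endpoints, so this is the minimum enclosing circle.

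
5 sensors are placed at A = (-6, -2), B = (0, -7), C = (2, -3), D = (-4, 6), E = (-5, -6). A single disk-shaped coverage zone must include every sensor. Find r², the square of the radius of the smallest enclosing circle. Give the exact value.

46.25

A smallest enclosing disk is always determined by at most three of the input points on its boundary.
The farthest pair is B–D with squared distance 185. The circle on this segment as diameter has centre (-2, -0.5) and r² = 185/4 = 46.25.
Check A: distance² to centre = 18.25 ≤ 46.25, so it lies inside.
All remaining points lie in this disk, and no smaller disk contains both endpoints, so this is the minimum enclosing circle.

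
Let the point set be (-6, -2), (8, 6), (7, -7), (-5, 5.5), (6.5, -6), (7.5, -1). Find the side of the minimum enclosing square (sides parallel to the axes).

14

The bounding box has width 14 and height 13.
An axis-aligned square enclosing the set must have side ≥ max(width, height).
So the minimum side is max(14, 13) = 14.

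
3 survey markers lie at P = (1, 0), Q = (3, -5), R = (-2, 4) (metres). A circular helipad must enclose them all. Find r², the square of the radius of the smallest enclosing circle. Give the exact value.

26.5

Side lengths²: PQ² = 29, PR² = 25, QR² = 106.
Since QR² = 106 ≥ 29 + 25 = 54, the angle opposite QR is not acute, so the smallest enclosing circle has QR as diameter.
Centre = midpoint of QR = (0.5, -0.5), r² = 106/4 = 26.5.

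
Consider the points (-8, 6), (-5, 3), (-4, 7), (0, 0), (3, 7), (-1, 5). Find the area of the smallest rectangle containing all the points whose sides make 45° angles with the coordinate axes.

84

In coordinates u = x + y, v = x − y the rectangle is axis-aligned; the map (x,y)→(u,v) scales areas by 2.
u-values: -2, -2, 3, 0, 10, 4; range = 10 − (-2) = 12.
v-values: -14, -8, -11, 0, -4, -6; range = 0 − (-14) = 14.
Area = (12 × 14) / 2 = 84.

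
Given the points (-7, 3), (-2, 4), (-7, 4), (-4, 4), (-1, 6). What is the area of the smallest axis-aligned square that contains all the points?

36

The bounding box has width 6 and height 3.
An axis-aligned square enclosing the set must have side ≥ max(width, height).
So the minimum side is max(6, 3) = 6.
Area = 6² = 36.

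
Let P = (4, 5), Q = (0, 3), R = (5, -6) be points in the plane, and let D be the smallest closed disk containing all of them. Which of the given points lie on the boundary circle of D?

P, Q, R

Side lengths²: PQ² = 20, PR² = 122, QR² = 106.
Since PR² = 122 < 106 + 20 = 126, the triangle is acute, so the smallest enclosing circle is the circumcircle.
Circumcentre = (98/23, -12/23), r² = 16165/529.
The points at distance exactly r from the centre are P, Q, R — 3 points.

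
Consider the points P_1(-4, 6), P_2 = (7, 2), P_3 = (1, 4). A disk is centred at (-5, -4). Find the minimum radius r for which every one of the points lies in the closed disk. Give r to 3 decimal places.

The required radius is the distance from (-5, -4) to the farthest point.
Squared distances: 101, 180, 100.
Maximum is 180, attained at P_2.
r = √180 ≈ 13.416.

13.416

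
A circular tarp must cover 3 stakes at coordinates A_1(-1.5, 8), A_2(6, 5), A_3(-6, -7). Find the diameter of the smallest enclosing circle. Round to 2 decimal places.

Side lengths²: A_1A_2² = 65.25, A_1A_3² = 245.25, A_2A_3² = 288.
Since A_2A_3² = 288 < 245.25 + 65.25 = 310.5, the triangle is acute, so the smallest enclosing circle is the circumcircle.
Circumcentre = (-15/28, -13/28), r² = 28449/392.
Diameter = 2r = 2√(28449/392) ≈ 17.04.

17.04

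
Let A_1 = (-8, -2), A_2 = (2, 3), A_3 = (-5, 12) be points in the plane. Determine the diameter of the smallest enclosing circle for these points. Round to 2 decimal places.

14.60

Side lengths²: A_1A_2² = 125, A_1A_3² = 205, A_2A_3² = 130.
Since A_1A_3² = 205 < 130 + 125 = 255, the triangle is acute, so the smallest enclosing circle is the circumcircle.
Circumcentre = (-5.1, 4.7), r² = 53.3.
Diameter = 2r = 2√(53.3) ≈ 14.60.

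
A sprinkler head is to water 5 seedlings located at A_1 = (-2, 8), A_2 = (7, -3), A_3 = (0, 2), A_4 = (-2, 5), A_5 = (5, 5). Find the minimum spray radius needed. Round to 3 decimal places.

7.106

By Welzl's lemma the MEC is supported by two points (diametrically opposite) or three points (on a circumcircle).
The farthest pair is A_1–A_2 with squared distance 202. The circle on this segment as diameter has centre (2.5, 2.5) and r² = 202/4 = 50.5.
Check A_3: distance² to centre = 6.5 ≤ 50.5, so it lies inside.
All remaining points lie in this disk, and no smaller disk contains both endpoints, so this is the minimum enclosing circle.
r = √(50.5) ≈ 7.106.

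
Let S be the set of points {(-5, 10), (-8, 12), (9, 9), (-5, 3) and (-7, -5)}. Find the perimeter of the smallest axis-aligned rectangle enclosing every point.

Width = max x − min x = 9 − (-8) = 17.
Height = max y − min y = 12 − (-5) = 17.
Perimeter = 2(17 + 17) = 68.

68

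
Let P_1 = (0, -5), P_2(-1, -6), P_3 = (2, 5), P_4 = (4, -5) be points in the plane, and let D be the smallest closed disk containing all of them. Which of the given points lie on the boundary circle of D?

By Welzl's lemma the MEC is supported by two points (diametrically opposite) or three points (on a circumcircle).
The farthest pair is P_2–P_3 with squared distance 130. The circle on this segment as diameter has centre (0.5, -0.5) and r² = 130/4 = 32.5.
Check P_1: distance² to centre = 20.5 ≤ 32.5, so it lies inside.
All remaining points lie in this disk, and no smaller disk contains both endpoints, so this is the minimum enclosing circle.
The points at distance exactly r from the centre are P_2, P_3, P_4 — 3 points.

P_2, P_3, P_4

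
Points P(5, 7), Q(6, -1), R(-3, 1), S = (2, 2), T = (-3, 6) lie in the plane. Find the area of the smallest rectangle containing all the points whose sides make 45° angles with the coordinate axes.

112

In coordinates u = x + y, v = x − y the rectangle is axis-aligned; the map (x,y)→(u,v) scales areas by 2.
u-values: 12, 5, -2, 4, 3; range = 12 − (-2) = 14.
v-values: -2, 7, -4, 0, -9; range = 7 − (-9) = 16.
Area = (14 × 16) / 2 = 112.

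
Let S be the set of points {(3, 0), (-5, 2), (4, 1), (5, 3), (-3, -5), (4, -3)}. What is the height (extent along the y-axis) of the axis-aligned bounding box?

8

max y = 3, min y = -5, so height = 8.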